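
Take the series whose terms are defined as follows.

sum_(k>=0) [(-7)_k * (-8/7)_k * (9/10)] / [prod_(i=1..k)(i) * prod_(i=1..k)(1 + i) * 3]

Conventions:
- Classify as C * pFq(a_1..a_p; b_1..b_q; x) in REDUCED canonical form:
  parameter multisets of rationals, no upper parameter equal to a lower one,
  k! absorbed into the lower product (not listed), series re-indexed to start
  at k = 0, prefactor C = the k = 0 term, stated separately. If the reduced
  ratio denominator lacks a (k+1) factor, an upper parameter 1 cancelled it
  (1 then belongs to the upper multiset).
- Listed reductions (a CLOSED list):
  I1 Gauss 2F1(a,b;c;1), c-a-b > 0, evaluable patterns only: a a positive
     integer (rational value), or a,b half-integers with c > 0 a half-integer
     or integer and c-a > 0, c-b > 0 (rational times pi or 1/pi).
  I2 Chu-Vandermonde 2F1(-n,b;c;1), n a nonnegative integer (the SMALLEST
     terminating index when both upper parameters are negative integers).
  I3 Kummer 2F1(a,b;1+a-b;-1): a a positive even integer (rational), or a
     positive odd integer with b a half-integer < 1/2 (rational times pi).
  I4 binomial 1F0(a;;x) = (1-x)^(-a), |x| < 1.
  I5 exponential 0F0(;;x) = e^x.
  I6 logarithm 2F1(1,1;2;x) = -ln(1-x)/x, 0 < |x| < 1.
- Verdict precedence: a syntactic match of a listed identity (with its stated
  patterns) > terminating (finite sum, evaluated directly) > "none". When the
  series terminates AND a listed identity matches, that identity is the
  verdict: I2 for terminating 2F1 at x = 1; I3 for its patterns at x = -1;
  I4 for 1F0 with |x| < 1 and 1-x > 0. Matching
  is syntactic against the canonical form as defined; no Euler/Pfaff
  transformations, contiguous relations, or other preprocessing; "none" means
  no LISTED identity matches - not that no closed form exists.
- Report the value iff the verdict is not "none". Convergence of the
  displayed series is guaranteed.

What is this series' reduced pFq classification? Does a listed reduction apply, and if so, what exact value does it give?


Reduced: x = 1, 2F1, upper = {-7, -8/7}, lower = {2}, C = 3/10. Verdict: Chu-Vandermonde (I2) applies (terminating 2F1 at x = 1 with n = 7, b = -8/7, c = 2). Hence: 9382428/5764801.

Structural cue: x = 1 and the lower running product (C = 3/10) is a rising factorial.
Term ratio: r(k) = 1 * (k-7) (k-8/7) / [(k+2) (k+1)] - poly over poly, x = 1 from leading terms; C = 3/10 at k = 0.


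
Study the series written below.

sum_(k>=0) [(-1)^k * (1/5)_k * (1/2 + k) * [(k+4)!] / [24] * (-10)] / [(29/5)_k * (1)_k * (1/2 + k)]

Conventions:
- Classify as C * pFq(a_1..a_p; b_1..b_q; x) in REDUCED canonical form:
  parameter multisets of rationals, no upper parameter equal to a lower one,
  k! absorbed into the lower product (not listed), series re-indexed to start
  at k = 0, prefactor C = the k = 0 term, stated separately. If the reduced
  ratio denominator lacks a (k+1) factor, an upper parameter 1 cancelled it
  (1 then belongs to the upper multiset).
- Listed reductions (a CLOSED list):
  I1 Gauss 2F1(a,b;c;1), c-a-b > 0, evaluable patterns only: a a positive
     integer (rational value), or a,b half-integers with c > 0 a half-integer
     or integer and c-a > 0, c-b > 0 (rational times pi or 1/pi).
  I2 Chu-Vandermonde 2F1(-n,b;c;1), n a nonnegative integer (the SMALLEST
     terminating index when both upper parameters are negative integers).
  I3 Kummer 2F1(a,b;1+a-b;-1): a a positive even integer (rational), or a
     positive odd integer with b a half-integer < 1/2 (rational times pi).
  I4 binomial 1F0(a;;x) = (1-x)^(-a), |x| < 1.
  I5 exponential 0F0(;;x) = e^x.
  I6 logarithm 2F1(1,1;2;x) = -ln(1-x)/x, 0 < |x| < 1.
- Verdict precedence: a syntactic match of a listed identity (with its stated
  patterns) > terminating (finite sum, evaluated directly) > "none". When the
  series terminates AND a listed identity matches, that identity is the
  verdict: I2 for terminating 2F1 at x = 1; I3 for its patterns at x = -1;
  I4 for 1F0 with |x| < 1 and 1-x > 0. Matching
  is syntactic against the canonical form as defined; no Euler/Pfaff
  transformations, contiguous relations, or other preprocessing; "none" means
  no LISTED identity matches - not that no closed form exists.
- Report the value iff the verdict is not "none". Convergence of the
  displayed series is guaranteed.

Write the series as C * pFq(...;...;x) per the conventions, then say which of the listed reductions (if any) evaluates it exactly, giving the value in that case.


Prefactor -10, argument -1: 2F1 with upper {1/5, 5} over lower {29/5}. Verdict: no listed reduction: x = -1 and upper {1/5, 5} fail every I1-I6 pattern.

Key step: with t_0 = -10, the factorial ratio (C = -10, x = -1) (k+a-1)!/(a-1)! is a rising factorial (a)_k.
Adjacent-term ratio: r(k) = (-1) * (k+1/5) (k+5) / [(k+29/5) (k+1)] ; factor over Q: parameters, x = (-1), and C = -10.


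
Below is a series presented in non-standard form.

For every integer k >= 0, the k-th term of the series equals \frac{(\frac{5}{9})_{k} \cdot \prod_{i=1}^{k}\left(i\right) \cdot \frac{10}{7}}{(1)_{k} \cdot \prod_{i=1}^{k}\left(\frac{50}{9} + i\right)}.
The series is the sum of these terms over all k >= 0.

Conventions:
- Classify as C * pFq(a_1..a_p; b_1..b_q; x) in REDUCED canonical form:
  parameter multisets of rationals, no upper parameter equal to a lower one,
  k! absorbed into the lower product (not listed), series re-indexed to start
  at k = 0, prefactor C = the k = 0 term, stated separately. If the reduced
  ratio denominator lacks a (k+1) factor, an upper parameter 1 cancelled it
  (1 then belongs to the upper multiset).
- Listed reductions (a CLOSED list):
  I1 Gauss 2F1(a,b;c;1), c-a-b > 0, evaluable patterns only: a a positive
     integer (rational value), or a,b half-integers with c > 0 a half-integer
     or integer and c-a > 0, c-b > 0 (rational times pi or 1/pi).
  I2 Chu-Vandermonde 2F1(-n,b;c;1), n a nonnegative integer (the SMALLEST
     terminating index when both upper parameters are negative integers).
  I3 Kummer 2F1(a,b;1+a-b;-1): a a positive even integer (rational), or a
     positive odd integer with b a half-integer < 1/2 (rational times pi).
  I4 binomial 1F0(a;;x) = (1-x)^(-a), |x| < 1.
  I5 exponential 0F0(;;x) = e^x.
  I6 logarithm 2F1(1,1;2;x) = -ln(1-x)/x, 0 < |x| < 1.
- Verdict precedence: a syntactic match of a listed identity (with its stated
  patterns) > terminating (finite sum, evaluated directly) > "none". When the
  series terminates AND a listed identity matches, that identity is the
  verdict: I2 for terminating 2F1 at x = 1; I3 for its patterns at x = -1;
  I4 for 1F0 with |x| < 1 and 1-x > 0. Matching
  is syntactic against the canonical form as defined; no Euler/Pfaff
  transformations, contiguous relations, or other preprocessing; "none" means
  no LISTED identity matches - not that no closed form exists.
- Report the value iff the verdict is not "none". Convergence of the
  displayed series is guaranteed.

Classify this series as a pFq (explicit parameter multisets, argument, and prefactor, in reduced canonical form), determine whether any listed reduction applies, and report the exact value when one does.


This is \frac{10}{7} * 2F1(\frac{5}{9}, 1; \frac{59}{9}; 1) in reduced canonical form. Verdict (x = 1): Gauss (I1, integer-parameter pattern) applies (x = 1: the Gamma ratio telescopes since c-a-b = 5 > 0 and a = 1 in Z>0). Its exact value is \frac{100}{63}.

First insight: t_0 = \frac{10}{7} here, and the running product (C = 10/7) telescopes to a rising factorial.
Step ratio: r(k) = 1 * (k+\frac{5}{9}) (k+1) / [(k+\frac{59}{9}) (k+1)] - poly over poly, x = 1 from leading terms; C = \frac{10}{7} at k = 0.


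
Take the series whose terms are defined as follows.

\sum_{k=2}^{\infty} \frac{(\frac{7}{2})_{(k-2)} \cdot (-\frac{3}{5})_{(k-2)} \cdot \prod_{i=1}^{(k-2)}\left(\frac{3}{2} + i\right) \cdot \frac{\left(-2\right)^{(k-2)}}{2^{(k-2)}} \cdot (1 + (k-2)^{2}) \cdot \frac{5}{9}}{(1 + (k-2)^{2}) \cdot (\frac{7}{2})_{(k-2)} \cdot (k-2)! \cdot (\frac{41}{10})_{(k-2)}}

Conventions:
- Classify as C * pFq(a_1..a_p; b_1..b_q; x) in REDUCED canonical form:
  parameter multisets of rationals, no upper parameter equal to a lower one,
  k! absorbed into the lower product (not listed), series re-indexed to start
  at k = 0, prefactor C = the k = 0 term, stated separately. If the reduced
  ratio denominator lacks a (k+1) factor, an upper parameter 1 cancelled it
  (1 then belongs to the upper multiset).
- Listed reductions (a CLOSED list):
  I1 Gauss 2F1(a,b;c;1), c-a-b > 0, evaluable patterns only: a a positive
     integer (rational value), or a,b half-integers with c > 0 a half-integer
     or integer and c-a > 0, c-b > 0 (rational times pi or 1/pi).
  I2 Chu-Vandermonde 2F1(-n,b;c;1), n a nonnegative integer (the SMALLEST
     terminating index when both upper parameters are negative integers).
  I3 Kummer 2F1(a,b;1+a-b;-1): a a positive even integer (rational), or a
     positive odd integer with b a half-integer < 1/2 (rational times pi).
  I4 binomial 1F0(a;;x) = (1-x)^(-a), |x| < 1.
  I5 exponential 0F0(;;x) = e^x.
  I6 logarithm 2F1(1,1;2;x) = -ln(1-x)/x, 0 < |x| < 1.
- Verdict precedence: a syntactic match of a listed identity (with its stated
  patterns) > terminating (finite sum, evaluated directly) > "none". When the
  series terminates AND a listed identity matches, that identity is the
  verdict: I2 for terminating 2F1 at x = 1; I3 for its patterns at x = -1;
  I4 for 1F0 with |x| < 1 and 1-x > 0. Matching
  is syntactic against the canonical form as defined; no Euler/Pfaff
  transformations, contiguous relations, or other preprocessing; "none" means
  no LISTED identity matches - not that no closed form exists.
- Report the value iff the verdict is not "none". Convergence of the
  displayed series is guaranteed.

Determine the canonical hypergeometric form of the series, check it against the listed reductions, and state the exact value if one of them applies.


Key observation: x = -1 and k^2 + 1 divides numerator and denominator alike; prefactor 5/9 after cancelling.
Adjacent-term ratio: r(k) = -1 * (k-\frac{3}{5}) (k+\frac{5}{2}) / [(k+\frac{41}{10}) (k+1)] - rational in k. x = -1; t_0 = \frac{5}{9}; negate the roots.

At argument -1: a 2F1 with upper {-\frac{3}{5}, \frac{5}{2}}, lower {\frac{41}{10}}, scaled by C = \frac{5}{9}. Verdict: none. No listed pattern accepts 2F1(-\frac{3}{5}, \frac{5}{2}; \frac{41}{10}; -1).


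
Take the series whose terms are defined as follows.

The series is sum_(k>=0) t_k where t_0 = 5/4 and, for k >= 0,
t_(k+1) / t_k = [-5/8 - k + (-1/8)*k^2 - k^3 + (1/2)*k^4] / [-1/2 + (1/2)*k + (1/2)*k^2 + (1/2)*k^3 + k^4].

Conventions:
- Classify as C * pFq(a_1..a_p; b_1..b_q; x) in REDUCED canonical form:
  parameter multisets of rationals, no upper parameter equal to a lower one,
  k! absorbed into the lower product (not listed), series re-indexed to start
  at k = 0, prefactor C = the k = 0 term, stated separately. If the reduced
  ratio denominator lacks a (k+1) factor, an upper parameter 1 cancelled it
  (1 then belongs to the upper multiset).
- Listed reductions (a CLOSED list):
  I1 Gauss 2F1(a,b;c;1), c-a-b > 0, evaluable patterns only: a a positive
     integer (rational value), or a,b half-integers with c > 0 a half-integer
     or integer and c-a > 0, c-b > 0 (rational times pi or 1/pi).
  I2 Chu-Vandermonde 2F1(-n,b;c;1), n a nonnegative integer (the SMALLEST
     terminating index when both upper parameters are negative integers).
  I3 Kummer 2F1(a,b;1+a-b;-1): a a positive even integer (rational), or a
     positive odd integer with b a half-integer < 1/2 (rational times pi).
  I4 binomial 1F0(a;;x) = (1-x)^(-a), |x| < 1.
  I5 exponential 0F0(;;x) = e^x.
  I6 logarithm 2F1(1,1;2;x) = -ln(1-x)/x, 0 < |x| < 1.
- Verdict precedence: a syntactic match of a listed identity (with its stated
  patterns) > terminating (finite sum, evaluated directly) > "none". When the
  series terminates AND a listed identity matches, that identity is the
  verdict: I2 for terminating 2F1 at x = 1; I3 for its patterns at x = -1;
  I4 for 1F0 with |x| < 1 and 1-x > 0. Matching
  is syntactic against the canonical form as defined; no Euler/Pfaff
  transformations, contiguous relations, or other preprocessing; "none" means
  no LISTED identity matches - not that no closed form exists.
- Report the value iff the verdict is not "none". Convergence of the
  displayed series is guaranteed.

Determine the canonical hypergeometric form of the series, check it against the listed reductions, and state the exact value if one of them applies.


First insight: t_0 being 5/4, cancel k^2 + 1 from the displayed ratio first; then C = 5/4.
Step ratio: r(k) = (1/2) * (k-5/2) (k+1/2) / [(k-1/2) (k+1)] ; factor over Q: parameters, x = (1/2), and C = 5/4.

Canonical form: C = 5/4 times 2F1 with upper {-5/2, 1/2}, lower {-1/2}, x = 1/2. Verdict: none. Every listed pattern misses the 2F1 form at 1/2, upper {-5/2, 1/2}.


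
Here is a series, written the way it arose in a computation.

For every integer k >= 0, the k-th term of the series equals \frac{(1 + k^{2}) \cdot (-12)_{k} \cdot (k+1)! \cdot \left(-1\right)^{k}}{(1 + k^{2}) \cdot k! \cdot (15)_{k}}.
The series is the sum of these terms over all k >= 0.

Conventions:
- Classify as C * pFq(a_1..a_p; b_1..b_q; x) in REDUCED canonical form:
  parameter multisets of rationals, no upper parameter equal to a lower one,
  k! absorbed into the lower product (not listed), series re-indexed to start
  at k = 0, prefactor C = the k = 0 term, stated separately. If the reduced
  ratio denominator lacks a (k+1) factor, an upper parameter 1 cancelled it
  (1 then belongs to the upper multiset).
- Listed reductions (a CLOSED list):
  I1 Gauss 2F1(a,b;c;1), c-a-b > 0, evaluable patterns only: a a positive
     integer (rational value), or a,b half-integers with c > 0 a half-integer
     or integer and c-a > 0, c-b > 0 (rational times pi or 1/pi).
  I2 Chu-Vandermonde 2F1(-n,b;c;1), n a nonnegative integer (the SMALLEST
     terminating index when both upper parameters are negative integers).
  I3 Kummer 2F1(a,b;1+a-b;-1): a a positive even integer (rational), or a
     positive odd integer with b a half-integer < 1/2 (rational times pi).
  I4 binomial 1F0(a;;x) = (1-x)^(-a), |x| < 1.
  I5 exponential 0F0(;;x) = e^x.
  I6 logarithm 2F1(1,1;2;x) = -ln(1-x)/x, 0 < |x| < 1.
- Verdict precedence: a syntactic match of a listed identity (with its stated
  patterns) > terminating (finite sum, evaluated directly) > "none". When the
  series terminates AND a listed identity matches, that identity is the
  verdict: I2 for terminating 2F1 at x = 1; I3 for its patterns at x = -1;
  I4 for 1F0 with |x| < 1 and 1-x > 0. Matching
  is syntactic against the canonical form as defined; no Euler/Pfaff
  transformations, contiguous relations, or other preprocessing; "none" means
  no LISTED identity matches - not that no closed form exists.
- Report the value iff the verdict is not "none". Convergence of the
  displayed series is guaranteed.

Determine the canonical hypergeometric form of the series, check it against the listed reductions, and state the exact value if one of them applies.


The tell: x = -1 and the factorial ratio (prefactor 1) (k+a-1)!/(a-1)! is a rising factorial (a)_k.
Consecutive-term ratio: r(k) = -1 * (k-12) (k+2) / [(k+15) (k+1)] - rational in k. x = -1; t_0 = 1; negate the roots.

The series (x = -1) is 2F1: upper {-12, 2}, lower {15}, prefactor 1. Verdict at x = -1: Kummer's theorem (I3) matches (x = -1; c = 15 equals 1+a-b for upper {-12, 2}: listed pattern). Value: 7.


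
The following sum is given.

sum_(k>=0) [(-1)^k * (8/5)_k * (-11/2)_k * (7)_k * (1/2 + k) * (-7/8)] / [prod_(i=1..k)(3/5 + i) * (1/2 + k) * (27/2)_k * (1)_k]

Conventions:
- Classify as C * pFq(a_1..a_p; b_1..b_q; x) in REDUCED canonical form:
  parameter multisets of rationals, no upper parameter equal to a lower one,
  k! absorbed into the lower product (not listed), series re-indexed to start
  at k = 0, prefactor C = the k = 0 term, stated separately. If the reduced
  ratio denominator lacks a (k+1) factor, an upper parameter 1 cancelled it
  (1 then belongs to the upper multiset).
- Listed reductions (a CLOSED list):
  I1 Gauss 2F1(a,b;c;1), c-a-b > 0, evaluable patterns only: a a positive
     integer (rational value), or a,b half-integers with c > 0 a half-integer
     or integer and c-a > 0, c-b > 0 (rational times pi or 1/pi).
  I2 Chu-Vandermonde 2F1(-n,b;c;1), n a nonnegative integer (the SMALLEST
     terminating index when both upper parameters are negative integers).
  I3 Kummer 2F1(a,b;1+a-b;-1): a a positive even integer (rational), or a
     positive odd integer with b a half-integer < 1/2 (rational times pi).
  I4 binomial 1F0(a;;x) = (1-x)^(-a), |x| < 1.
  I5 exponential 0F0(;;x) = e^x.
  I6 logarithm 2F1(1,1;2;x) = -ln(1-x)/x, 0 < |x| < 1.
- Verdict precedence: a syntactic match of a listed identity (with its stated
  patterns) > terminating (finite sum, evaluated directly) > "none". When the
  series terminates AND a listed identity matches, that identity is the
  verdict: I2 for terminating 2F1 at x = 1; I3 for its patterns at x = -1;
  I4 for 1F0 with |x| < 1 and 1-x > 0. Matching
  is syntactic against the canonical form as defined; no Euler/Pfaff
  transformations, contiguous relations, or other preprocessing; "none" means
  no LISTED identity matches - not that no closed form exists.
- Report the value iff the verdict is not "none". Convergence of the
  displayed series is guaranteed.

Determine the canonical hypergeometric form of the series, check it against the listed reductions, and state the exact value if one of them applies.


With C = -7/8: the canonical form is 2F1(-11/2, 7; 27/2; -1). Verdict: this is Kummer's theorem (I3) (x = -1; c = 27/2 equals 1+a-b for upper {-11/2, 7}: listed pattern). Its exact value is (-6506875375/2147483648) * pi.

The tell: with t_0 = -7/8, the parameter 8/5 appears in both the upper and lower lists and cancels (alongside the other common factor).
Adjacent-term ratio: r(k) = (-1) * (k-11/2) (k+7) / [(k+27/2) (k+1)] - rational in k, leading ratio (-1); with t_0 = -7/8, classification follows.


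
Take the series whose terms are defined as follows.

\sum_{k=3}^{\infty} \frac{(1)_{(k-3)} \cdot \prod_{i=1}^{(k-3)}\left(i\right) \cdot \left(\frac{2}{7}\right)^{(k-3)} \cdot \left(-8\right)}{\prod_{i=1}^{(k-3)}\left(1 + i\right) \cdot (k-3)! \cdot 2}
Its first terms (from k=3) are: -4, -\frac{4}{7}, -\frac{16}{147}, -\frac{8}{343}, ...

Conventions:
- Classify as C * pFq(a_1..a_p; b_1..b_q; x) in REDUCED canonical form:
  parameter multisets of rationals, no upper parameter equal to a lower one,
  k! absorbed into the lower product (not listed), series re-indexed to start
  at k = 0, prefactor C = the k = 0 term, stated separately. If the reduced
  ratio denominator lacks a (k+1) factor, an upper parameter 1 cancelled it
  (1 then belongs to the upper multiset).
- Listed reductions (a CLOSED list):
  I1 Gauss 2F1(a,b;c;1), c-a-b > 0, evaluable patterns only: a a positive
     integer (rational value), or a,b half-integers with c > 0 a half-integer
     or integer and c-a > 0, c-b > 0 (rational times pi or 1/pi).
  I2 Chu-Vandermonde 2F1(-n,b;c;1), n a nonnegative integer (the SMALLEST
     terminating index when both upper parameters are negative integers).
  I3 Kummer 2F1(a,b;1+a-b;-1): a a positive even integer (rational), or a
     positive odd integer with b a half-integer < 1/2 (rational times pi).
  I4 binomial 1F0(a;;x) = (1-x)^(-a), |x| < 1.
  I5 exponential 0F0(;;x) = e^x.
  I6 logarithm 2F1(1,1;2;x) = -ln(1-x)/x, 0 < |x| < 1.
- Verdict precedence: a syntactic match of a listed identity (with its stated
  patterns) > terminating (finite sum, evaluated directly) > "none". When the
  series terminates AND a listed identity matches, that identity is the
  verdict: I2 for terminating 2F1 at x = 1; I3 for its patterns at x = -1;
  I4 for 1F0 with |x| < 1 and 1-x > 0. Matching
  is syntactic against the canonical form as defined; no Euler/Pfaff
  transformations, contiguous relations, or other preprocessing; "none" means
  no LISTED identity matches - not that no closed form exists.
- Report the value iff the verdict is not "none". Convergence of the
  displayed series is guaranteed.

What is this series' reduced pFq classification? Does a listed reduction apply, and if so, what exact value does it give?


This is -4 * 2F1(1, 1; 2; \frac{2}{7}) in reduced canonical form. Verdict (x = \frac{2}{7}): the I6 logarithm reduction applies (the logarithm: parameters (1,1;2), x = \frac{2}{7}). Its exact value is 14 \cdot \ln\left(\frac{5}{7}\right).

First insight: from the first term -4: the running product (C = -4) telescopes to a rising factorial.
Ratio: r(k) = \frac{2}{7} * (k+1) (k+1) / [(k+2) (k+1)] - rational in k. x = \frac{2}{7}; t_0 = -4; negate the roots.


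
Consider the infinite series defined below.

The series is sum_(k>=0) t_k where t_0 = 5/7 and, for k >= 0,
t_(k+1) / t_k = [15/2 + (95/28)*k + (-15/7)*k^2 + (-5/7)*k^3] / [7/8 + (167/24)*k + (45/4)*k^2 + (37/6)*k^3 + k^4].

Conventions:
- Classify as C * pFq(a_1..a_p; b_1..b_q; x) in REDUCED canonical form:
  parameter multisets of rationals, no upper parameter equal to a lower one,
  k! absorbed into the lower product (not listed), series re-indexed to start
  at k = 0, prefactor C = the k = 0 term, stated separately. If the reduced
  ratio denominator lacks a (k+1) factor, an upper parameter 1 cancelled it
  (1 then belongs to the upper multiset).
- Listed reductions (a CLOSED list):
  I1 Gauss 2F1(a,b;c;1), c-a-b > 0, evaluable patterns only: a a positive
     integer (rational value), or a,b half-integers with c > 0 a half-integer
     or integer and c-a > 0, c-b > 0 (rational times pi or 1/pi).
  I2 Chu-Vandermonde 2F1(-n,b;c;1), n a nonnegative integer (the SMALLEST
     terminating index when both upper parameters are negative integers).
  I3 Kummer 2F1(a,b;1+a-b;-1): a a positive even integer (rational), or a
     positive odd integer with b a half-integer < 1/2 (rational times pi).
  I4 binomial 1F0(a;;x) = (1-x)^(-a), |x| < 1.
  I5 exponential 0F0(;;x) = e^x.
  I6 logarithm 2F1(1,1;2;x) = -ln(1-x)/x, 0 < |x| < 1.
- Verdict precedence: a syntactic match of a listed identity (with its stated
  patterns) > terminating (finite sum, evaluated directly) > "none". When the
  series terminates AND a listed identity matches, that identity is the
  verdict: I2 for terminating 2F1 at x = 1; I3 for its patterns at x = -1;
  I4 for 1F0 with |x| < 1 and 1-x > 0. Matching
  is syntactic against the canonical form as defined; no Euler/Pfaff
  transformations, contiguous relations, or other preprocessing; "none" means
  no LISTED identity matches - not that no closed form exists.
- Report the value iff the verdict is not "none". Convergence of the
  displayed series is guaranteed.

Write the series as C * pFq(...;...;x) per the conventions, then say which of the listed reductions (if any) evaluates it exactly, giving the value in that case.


This is 5/7 * 1F1(-2; 1/6; -5/7) in reduced canonical form. Verdict: terminating (-2 upstairs). 3 nonzero terms in all; added directly. Sum: 20915/2401.

Key step: with t_0 = 5/7, the parameter 7/2 appears in both the upper and lower lists and cancels (alongside the other common factor).
Consecutive-term ratio: r(k) = (-5/7) * (k-2) / [(k+1/6) (k+1)] - poly over poly, x = (-5/7) from leading terms; C = 5/7 at k = 0.


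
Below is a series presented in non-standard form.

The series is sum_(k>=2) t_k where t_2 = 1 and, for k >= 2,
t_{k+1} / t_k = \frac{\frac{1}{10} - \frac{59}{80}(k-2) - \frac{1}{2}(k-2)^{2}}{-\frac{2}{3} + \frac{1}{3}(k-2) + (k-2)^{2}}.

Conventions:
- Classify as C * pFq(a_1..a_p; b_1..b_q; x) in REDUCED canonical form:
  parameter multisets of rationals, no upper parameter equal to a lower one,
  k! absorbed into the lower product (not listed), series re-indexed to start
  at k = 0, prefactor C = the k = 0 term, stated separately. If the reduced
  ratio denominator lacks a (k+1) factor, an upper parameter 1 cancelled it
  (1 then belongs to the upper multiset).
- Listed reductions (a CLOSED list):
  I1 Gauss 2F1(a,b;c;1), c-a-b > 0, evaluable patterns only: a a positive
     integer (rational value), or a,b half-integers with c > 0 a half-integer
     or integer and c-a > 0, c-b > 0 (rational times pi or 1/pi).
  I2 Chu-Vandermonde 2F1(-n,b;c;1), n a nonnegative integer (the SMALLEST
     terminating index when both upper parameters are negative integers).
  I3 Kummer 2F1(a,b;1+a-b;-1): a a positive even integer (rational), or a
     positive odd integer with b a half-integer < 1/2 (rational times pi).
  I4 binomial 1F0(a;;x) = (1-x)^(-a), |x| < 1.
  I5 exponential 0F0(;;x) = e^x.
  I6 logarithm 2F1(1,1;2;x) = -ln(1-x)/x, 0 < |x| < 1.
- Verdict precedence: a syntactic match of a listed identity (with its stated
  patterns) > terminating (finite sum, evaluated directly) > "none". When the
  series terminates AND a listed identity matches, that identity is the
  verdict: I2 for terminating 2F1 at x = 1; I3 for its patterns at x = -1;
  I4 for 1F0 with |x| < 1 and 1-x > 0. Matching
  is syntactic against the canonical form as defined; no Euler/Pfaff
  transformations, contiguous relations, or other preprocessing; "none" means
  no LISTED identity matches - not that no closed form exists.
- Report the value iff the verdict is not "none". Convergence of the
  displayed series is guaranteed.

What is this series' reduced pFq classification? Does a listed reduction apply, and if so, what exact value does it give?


Structural cue: t_0 being 1, the expanded ratio factors over Q; prefactor 1, roots give parameters.
Step ratio: r(k) = -\frac{1}{2} * (k-\frac{1}{8}) (k+\frac{8}{5}) / [(k-\frac{2}{3}) (k+1)] - rational in k. x = -\frac{1}{2}; t_0 = 1; negate the roots.

At argument -\frac{1}{2}: a 2F1 with upper {-\frac{1}{8}, \frac{8}{5}}, lower {-\frac{2}{3}}, scaled by C = 1. Verdict: none here - no I1-I6 shape fits x = -\frac{1}{2} with lower {-\frac{2}{3}}.


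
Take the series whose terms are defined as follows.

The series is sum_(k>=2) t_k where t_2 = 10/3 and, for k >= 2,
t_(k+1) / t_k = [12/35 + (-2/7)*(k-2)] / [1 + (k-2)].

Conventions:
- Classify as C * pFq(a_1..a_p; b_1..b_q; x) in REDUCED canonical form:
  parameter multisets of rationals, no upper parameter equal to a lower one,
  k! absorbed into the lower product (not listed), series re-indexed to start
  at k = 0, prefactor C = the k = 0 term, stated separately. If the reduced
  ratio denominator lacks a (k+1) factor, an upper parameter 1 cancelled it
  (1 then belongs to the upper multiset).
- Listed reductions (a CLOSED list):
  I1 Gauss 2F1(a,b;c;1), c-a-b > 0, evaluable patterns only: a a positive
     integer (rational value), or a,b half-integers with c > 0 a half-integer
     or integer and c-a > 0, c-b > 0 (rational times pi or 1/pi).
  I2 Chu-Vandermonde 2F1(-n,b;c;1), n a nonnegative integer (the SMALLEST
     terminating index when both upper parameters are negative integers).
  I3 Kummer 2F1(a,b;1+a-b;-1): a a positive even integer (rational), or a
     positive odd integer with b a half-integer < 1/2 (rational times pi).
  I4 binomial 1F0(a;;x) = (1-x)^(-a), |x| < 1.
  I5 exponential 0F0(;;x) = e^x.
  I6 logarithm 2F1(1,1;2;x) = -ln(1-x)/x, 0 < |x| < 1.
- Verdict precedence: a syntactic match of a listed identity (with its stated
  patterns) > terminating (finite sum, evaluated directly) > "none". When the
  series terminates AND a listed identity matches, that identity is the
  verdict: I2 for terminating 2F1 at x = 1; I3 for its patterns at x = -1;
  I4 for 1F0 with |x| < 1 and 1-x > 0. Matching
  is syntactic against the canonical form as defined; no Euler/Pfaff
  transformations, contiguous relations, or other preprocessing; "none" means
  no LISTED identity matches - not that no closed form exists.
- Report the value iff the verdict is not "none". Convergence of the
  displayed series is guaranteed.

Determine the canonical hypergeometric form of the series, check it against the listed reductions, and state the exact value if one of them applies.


Reduced: x = -2/7, 1F0, upper = {-6/5}, lower = {-}, C = 10/3. Verdict: the I4 binomial reduction applies (the 1F0 binomial series: exponent 6/5, x = -2/7). Hence: (10/3) * (9/7)^(6/5).

Key observation: t_0 = 10/3 here, and the expanded ratio factors over Q; C = 10/3, x = -2/7, roots give parameters.
Adjacent-term ratio: r(k) = (-2/7) * (k-6/5) / [(k+1)] - rational in k. x = (-2/7); t_0 = 10/3; negate the roots.


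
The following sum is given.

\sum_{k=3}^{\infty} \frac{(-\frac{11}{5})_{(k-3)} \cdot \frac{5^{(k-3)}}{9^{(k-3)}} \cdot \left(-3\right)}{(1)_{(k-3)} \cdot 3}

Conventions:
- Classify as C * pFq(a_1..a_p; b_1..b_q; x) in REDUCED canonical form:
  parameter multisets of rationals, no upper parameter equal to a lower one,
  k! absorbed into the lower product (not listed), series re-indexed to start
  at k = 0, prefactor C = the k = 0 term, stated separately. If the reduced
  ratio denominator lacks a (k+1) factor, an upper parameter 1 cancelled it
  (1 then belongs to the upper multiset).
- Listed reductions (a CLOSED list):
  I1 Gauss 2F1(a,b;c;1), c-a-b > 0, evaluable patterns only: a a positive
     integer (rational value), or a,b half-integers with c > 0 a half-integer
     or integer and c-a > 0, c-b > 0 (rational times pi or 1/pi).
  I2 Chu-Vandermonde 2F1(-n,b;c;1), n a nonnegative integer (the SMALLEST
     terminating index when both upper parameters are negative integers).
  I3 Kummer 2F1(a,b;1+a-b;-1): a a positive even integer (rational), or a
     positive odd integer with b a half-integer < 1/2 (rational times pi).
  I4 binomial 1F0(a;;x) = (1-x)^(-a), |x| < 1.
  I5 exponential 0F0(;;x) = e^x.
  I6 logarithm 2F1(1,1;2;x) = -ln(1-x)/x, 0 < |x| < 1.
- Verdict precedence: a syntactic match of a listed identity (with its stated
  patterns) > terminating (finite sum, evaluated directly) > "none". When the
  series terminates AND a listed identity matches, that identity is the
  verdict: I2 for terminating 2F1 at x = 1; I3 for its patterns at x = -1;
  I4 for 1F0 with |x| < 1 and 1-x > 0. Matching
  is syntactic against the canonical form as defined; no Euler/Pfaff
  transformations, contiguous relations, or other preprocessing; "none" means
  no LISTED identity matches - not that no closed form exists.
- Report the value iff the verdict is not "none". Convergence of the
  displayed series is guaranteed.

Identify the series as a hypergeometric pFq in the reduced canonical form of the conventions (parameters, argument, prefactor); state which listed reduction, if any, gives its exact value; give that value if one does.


Key step: from the first term -1: the constant factors (C = -1, x = 5/9) combine into one prefactor.
Step ratio: r(k) = \frac{5}{9} * (k-\frac{11}{5}) / [(k+1)] - rational in k, leading ratio \frac{5}{9}; with t_0 = -1, classification follows.

This is -1 * 1F0(-\frac{11}{5}; -; \frac{5}{9}) in reduced canonical form. Verdict: the binomial series (I4) applies (the 1F0 binomial series: exponent 11/5, x = \frac{5}{9}). Its exact value is \left(-1\right) \cdot \left(\frac{4}{9}\right)^{\frac{11}{5}}.


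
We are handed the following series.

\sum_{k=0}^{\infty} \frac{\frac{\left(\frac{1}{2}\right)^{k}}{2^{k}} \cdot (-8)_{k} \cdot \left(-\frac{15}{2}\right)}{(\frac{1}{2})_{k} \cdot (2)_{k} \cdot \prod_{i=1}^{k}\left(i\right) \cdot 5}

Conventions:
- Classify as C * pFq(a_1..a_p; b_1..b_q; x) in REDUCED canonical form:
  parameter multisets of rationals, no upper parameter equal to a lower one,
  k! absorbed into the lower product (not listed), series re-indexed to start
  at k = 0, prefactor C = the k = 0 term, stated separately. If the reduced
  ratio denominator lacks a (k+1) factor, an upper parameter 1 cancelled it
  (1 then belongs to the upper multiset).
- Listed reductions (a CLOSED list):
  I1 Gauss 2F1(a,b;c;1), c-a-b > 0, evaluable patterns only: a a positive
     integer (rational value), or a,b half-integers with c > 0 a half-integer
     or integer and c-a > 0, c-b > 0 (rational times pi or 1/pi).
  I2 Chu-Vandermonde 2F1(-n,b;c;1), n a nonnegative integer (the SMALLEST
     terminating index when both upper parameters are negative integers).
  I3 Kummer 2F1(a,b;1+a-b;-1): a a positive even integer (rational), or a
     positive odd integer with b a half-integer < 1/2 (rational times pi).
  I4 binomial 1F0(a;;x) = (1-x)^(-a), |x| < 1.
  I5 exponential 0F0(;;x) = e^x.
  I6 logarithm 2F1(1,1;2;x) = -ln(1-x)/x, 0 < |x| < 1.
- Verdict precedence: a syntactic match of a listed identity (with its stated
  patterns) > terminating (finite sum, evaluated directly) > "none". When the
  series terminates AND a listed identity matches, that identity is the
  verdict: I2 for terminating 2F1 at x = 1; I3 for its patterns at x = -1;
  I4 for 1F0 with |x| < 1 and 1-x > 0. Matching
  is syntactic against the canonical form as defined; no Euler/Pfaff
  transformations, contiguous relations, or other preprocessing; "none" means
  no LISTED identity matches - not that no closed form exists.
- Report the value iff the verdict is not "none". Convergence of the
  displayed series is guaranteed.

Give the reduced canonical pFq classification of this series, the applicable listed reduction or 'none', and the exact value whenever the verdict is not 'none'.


Classification (C = -\frac{3}{2}): 1F2 with upper {-8}, lower {\frac{1}{2}, 2}, argument x = \frac{1}{4}. Verdict: terminating - upper -8 stops the sum at k = 8; the 9 terms are added exactly. Sum: \frac{118671931649519}{125536739328000}.

Key observation: t_0 being -\frac{3}{2}, the constant factors (C = -3/2) combine into one prefactor.
Consecutive-term ratio: r(k) = \frac{1}{4} * (k-8) / [(k+\frac{1}{2}) (k+2) (k+1)] - rational in k, leading ratio \frac{1}{4}; with t_0 = -\frac{3}{2}, classification follows.


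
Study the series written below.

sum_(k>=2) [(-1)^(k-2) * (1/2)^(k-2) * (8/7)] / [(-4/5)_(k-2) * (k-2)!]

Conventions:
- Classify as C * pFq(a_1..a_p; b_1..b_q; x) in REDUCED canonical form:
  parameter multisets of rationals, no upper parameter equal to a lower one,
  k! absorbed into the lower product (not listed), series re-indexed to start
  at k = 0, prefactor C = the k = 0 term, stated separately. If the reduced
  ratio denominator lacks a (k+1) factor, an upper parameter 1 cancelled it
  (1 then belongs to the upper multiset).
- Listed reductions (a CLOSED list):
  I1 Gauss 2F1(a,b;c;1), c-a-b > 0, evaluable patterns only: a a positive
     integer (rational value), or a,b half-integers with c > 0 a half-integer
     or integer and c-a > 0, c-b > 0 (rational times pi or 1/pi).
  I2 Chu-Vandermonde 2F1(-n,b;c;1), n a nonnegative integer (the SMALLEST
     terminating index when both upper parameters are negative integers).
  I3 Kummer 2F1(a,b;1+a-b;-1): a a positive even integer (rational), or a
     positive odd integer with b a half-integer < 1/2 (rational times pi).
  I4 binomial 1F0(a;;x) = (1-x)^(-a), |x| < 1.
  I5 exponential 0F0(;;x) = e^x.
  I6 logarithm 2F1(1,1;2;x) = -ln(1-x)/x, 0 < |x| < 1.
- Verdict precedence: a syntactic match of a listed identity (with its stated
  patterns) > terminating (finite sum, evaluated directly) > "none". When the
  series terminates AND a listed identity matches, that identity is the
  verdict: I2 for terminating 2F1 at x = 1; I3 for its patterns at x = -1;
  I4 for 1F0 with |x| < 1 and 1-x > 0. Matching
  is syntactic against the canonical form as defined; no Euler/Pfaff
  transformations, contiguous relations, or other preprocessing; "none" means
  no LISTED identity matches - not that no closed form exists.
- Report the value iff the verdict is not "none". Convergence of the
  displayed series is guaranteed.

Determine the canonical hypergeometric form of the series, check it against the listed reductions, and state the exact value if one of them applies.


The tell: with t_0 = 8/7, the (-1)^k factor (prefactor 8/7) folds into the argument's sign.
Adjacent-term ratio: r(k) = (-1/2) * 1 / [(k-4/5) (k+1)] - rational in k. x = (-1/2); t_0 = 8/7; negate the roots.

With C = 8/7: the canonical form is 0F1(-; -4/5; -1/2). Verdict: none. No listed pattern accepts 0F1(-; -4/5; -1/2).


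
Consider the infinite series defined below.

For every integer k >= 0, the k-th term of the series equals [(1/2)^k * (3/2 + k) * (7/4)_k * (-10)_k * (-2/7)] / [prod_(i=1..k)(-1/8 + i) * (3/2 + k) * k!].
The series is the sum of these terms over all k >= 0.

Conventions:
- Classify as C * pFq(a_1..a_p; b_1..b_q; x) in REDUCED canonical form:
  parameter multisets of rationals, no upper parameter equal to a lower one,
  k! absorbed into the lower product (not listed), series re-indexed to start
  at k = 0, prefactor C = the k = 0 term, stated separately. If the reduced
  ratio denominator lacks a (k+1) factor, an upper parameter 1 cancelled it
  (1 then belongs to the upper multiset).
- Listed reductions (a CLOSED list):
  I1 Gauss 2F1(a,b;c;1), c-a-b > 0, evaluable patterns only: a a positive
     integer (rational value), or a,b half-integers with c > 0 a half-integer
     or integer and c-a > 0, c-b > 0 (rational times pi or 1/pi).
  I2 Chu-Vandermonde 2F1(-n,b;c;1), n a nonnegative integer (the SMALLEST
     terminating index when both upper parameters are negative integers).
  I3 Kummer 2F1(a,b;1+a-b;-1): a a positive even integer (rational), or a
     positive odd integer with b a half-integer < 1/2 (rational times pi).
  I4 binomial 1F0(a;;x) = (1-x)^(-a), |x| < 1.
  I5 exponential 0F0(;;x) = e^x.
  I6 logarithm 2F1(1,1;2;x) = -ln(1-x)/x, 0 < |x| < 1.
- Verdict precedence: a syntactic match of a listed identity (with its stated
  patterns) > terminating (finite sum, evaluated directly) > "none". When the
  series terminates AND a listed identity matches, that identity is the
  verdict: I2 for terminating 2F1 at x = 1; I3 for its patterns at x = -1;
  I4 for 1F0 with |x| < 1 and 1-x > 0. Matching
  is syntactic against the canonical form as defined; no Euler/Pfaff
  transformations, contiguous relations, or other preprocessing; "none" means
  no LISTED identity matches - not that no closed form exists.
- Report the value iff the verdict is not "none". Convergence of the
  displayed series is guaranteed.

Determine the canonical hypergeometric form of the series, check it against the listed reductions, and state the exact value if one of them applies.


Prefactor -2/7, argument 1/2: 2F1 with upper {-10, 7/4} over lower {7/8}. Verdict: terminating - the sum ends at index 10 because -10 is a negative integer; exact evaluation follows. Its exact value is 15390720/2443521587.

The tell: with t_0 = -2/7, the lower running product (C = -2/7, x = 1/2) is a rising factorial.
Term ratio: r(k) = (1/2) * (k-10) (k+7/4) / [(k+7/8) (k+1)] ; factor over Q: parameters, x = (1/2), and C = -2/7.


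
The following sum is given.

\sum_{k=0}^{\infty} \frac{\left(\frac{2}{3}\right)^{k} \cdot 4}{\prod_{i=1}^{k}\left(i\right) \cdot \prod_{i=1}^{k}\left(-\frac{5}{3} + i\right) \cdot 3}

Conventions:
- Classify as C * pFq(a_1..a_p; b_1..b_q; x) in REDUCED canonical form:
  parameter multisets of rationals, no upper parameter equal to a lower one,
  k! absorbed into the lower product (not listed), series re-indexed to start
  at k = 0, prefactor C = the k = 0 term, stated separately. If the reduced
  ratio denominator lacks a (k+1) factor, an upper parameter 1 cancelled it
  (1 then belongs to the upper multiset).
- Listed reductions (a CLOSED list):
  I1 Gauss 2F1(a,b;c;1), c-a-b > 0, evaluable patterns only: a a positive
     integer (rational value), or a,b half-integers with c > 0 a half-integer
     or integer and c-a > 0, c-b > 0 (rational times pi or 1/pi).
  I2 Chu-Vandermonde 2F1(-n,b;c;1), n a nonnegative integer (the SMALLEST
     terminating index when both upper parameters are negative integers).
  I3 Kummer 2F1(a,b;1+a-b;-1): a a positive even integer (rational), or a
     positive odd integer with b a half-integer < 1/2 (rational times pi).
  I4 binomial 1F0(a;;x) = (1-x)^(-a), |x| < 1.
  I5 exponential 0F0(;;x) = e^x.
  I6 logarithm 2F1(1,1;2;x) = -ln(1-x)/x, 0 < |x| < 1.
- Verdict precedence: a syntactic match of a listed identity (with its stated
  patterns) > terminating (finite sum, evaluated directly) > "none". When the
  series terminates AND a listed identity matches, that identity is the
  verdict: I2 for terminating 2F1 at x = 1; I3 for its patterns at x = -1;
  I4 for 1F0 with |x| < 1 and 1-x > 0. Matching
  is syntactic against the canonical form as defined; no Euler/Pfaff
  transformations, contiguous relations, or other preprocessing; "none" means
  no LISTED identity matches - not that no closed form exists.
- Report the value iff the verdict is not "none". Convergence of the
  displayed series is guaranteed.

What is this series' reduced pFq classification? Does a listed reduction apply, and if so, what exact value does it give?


With C = \frac{4}{3}: the canonical form is 0F1(-; -\frac{2}{3}; \frac{2}{3}). Verdict: no listed reduction: x = \frac{2}{3} and upper {-} fail every I1-I6 pattern.

First insight: t_0 being \frac{4}{3}, the constant factors (C = 4/3, x = 2/3) combine into one prefactor.
Adjacent-term ratio: r(k) = \frac{2}{3} * 1 / [(k-\frac{2}{3}) (k+1)] - rational in k. x = \frac{2}{3}; t_0 = \frac{4}{3}; negate the roots.
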